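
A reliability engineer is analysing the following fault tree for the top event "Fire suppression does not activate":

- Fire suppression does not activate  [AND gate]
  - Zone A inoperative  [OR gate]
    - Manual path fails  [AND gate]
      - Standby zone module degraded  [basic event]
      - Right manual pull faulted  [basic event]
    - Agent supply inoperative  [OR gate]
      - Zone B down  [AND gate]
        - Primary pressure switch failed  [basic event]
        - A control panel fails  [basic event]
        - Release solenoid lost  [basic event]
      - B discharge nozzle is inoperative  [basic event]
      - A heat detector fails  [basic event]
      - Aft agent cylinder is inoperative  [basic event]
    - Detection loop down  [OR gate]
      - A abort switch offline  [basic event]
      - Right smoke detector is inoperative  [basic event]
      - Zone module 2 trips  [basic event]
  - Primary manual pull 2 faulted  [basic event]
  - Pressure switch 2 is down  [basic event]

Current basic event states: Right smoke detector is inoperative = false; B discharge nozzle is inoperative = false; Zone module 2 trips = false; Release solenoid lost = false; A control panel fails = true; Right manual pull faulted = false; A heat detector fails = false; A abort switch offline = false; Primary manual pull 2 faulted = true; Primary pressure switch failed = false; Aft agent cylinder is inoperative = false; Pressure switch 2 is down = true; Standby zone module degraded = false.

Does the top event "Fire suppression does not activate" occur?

No

Manual path fails [AND]: Standby zone module degraded=not, Right manual pull faulted=not → not all inputs occur → does not occur.
Zone B down [AND]: Primary pressure switch failed=not, A control panel fails=occurs, Release solenoid lost=not → not all inputs occur → does not occur.
Agent supply inoperative [OR]: Zone B down=not, B discharge nozzle is inoperative=not, A heat detector fails=not, Aft agent cylinder is inoperative=not → no input occurs → does not occur.
Detection loop down [OR]: A abort switch offline=not, Right smoke detector is inoperative=not, Zone module 2 trips=not → no input occurs → does not occur.
Zone A inoperative [OR]: Manual path fails=not, Agent supply inoperative=not, Detection loop down=not → no input occurs → does not occur.
Fire suppression does not activate [AND]: Zone A inoperative=not, Primary manual pull 2 faulted=occurs, Pressure switch 2 is down=occurs → not all inputs occur → does not occur.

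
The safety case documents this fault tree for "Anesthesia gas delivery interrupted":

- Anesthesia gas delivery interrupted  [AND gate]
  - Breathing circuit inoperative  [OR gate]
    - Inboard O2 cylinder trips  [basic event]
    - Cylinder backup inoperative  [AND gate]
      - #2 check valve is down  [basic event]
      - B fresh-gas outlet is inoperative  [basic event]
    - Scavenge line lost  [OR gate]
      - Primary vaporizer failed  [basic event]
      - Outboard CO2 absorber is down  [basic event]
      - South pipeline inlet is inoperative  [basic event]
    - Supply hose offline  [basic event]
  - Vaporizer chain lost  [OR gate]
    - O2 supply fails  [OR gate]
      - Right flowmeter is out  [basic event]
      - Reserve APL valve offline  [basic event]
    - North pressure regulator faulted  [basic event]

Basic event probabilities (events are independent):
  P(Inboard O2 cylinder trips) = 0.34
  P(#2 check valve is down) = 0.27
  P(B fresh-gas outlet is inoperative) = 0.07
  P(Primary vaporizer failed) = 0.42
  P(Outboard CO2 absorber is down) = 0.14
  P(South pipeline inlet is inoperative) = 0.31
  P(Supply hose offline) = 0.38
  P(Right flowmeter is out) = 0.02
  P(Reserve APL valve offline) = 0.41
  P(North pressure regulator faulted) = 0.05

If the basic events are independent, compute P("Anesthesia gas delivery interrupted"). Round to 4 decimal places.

0.3884

P(Cylinder backup inoperative) [AND] = 0.27 × 0.07 = 0.018900
P(Scavenge line lost) [OR] = 1 − (1−0.42) × (1−0.14) × (1−0.31) = 0.655828
P(Breathing circuit inoperative) [OR] = 1 − (1−0.34) × (1−0.018900) × (1−0.655828) × (1−0.38) = 0.861827
P(O2 supply fails) [OR] = 1 − (1−0.02) × (1−0.41) = 0.421800
P(Vaporizer chain lost) [OR] = 1 − (1−0.421800) × (1−0.05) = 0.450710
P(Anesthesia gas delivery interrupted) [AND] = 0.861827 × 0.450710 = 0.388434
Rounded to 4 decimal places: P(Anesthesia gas delivery interrupted) ≈ 0.3884.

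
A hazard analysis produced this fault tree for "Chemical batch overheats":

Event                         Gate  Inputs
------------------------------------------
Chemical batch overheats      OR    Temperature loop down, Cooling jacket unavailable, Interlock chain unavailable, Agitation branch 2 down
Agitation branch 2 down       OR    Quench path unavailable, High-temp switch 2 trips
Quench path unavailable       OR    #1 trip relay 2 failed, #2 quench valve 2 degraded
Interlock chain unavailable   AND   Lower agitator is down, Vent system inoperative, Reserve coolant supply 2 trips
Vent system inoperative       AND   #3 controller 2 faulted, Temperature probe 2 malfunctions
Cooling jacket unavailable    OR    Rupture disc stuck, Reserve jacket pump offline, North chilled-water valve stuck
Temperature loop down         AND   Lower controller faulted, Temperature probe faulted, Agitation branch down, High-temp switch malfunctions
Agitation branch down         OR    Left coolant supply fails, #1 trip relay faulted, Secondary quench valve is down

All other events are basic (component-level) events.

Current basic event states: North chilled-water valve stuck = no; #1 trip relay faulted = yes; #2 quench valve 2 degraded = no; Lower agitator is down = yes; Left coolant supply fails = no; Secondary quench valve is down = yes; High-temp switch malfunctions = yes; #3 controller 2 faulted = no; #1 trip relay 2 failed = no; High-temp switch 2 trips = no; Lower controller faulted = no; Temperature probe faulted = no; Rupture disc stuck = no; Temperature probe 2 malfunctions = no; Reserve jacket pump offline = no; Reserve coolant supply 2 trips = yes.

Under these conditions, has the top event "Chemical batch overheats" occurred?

Agitation branch down [OR]: Left coolant supply fails=not, #1 trip relay faulted=occurs, Secondary quench valve is down=occurs → at least one input occurs → occurs.
Temperature loop down [AND]: Lower controller faulted=not, Temperature probe faulted=not, Agitation branch down=occurs, High-temp switch malfunctions=occurs → not all inputs occur → does not occur.
Cooling jacket unavailable [OR]: Rupture disc stuck=not, Reserve jacket pump offline=not, North chilled-water valve stuck=not → no input occurs → does not occur.
Vent system inoperative [AND]: #3 controller 2 faulted=not, Temperature probe 2 malfunctions=not → not all inputs occur → does not occur.
Interlock chain unavailable [AND]: Lower agitator is down=occurs, Vent system inoperative=not, Reserve coolant supply 2 trips=occurs → not all inputs occur → does not occur.
Quench path unavailable [OR]: #1 trip relay 2 failed=not, #2 quench valve 2 degraded=not → no input occurs → does not occur.
Agitation branch 2 down [OR]: Quench path unavailable=not, High-temp switch 2 trips=not → no input occurs → does not occur.
Chemical batch overheats [OR]: Temperature loop down=not, Cooling jacket unavailable=not, Interlock chain unavailable=not, Agitation branch 2 down=not → no input occurs → does not occur.

No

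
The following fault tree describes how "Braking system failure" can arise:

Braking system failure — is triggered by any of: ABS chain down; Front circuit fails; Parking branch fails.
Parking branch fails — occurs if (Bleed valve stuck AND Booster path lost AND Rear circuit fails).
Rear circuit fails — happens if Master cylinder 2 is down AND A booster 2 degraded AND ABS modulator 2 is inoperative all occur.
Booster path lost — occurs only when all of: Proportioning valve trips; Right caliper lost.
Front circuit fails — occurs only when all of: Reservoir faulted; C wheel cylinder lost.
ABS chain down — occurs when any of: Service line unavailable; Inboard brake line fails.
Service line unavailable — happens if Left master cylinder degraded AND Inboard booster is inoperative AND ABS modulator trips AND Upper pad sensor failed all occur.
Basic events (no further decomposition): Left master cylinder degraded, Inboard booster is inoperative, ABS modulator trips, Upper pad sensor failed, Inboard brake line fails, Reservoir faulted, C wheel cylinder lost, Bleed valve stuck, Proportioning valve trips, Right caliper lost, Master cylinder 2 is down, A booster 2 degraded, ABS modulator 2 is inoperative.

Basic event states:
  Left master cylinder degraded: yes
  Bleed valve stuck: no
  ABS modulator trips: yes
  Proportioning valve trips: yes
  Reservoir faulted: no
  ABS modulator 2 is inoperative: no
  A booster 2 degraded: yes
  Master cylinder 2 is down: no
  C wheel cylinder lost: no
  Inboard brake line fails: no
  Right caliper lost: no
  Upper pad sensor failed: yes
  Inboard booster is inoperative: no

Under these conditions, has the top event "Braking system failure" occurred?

Service line unavailable [AND]: Left master cylinder degraded=occurs, Inboard booster is inoperative=not, ABS modulator trips=occurs, Upper pad sensor failed=occurs → not all inputs occur → does not occur.
ABS chain down [OR]: Service line unavailable=not, Inboard brake line fails=not → no input occurs → does not occur.
Front circuit fails [AND]: Reservoir faulted=not, C wheel cylinder lost=not → not all inputs occur → does not occur.
Booster path lost [AND]: Proportioning valve trips=occurs, Right caliper lost=not → not all inputs occur → does not occur.
Rear circuit fails [AND]: Master cylinder 2 is down=not, A booster 2 degraded=occurs, ABS modulator 2 is inoperative=not → not all inputs occur → does not occur.
Parking branch fails [AND]: Bleed valve stuck=not, Booster path lost=not, Rear circuit fails=not → not all inputs occur → does not occur.
Braking system failure [OR]: ABS chain down=not, Front circuit fails=not, Parking branch fails=not → no input occurs → does not occur.

No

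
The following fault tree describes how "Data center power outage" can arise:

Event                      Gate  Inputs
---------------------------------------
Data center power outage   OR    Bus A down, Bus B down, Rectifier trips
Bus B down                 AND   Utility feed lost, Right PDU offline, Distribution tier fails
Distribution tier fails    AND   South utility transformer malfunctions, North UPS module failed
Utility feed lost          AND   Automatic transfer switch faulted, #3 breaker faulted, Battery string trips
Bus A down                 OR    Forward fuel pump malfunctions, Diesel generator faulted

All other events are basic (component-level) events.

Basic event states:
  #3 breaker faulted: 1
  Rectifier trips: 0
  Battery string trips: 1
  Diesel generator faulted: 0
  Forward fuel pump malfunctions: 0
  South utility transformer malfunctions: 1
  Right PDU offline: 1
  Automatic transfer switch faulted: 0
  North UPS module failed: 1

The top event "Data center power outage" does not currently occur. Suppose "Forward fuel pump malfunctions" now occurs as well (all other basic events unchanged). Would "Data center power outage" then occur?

Counterfactual: set "Forward fuel pump malfunctions" to occurred.
Bus A down [OR]: Forward fuel pump malfunctions=occurs, Diesel generator faulted=not → at least one input occurs → occurs.
Utility feed lost [AND]: Automatic transfer switch faulted=not, #3 breaker faulted=occurs, Battery string trips=occurs → not all inputs occur → does not occur.
Distribution tier fails [AND]: South utility transformer malfunctions=occurs, North UPS module failed=occurs → all inputs occur → occurs.
Bus B down [AND]: Utility feed lost=not, Right PDU offline=occurs, Distribution tier fails=occurs → not all inputs occur → does not occur.
Data center power outage [OR]: Bus A down=occurs, Bus B down=not, Rectifier trips=not → at least one input occurs → occurs.

Yes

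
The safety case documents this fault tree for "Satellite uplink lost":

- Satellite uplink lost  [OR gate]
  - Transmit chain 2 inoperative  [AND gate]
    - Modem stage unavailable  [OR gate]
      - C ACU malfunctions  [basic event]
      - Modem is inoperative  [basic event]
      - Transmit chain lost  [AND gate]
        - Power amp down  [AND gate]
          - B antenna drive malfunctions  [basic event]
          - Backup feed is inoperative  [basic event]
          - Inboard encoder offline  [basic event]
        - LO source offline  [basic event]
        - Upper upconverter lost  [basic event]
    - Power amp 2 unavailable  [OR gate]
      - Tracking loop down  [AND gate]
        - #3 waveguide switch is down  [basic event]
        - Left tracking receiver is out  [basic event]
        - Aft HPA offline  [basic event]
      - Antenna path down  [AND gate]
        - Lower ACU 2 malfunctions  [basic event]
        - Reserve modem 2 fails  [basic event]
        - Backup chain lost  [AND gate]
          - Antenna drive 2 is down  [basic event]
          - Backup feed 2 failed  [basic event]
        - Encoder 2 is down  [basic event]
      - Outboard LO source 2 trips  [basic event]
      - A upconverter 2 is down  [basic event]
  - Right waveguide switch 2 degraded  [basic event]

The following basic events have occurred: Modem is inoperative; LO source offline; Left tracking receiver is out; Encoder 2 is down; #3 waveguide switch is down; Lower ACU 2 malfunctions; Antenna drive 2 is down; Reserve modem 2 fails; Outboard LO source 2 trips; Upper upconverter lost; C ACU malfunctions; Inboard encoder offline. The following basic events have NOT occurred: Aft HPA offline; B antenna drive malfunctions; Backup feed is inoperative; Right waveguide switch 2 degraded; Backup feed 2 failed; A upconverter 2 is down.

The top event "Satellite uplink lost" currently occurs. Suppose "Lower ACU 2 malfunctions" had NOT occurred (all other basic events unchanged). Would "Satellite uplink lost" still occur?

Counterfactual: set "Lower ACU 2 malfunctions" to not occurred.
Power amp down [AND]: B antenna drive malfunctions=not, Backup feed is inoperative=not, Inboard encoder offline=occurs → not all inputs occur → does not occur.
Transmit chain lost [AND]: Power amp down=not, LO source offline=occurs, Upper upconverter lost=occurs → not all inputs occur → does not occur.
Modem stage unavailable [OR]: C ACU malfunctions=occurs, Modem is inoperative=occurs, Transmit chain lost=not → at least one input occurs → occurs.
Tracking loop down [AND]: #3 waveguide switch is down=occurs, Left tracking receiver is out=occurs, Aft HPA offline=not → not all inputs occur → does not occur.
Backup chain lost [AND]: Antenna drive 2 is down=occurs, Backup feed 2 failed=not → not all inputs occur → does not occur.
Antenna path down [AND]: Lower ACU 2 malfunctions=not, Reserve modem 2 fails=occurs, Backup chain lost=not, Encoder 2 is down=occurs → not all inputs occur → does not occur.
Power amp 2 unavailable [OR]: Tracking loop down=not, Antenna path down=not, Outboard LO source 2 trips=occurs, A upconverter 2 is down=not → at least one input occurs → occurs.
Transmit chain 2 inoperative [AND]: Modem stage unavailable=occurs, Power amp 2 unavailable=occurs → all inputs occur → occurs.
Satellite uplink lost [OR]: Transmit chain 2 inoperative=occurs, Right waveguide switch 2 degraded=not → at least one input occurs → occurs.

Yes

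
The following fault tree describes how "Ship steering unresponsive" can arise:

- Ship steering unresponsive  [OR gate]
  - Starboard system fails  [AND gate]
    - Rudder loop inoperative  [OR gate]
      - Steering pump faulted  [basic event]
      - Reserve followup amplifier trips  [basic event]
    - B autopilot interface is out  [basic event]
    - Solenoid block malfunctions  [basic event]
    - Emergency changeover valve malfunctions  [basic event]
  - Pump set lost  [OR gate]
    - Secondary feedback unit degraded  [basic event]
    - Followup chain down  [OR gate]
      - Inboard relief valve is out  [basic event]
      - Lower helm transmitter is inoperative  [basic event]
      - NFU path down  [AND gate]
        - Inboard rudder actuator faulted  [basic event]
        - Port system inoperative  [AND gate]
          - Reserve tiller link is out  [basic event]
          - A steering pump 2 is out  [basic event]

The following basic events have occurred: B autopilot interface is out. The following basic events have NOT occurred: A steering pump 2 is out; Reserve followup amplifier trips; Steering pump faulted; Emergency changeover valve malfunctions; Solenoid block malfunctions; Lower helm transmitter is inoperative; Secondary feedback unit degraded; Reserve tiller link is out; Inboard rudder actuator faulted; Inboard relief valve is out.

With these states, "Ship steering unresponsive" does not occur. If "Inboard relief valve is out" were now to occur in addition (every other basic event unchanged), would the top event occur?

Yes

Counterfactual: set "Inboard relief valve is out" to occurred.
Rudder loop inoperative [OR]: Steering pump faulted=not, Reserve followup amplifier trips=not → no input occurs → does not occur.
Starboard system fails [AND]: Rudder loop inoperative=not, B autopilot interface is out=occurs, Solenoid block malfunctions=not, Emergency changeover valve malfunctions=not → not all inputs occur → does not occur.
Port system inoperative [AND]: Reserve tiller link is out=not, A steering pump 2 is out=not → not all inputs occur → does not occur.
NFU path down [AND]: Inboard rudder actuator faulted=not, Port system inoperative=not → not all inputs occur → does not occur.
Followup chain down [OR]: Inboard relief valve is out=occurs, Lower helm transmitter is inoperative=not, NFU path down=not → at least one input occurs → occurs.
Pump set lost [OR]: Secondary feedback unit degraded=not, Followup chain down=occurs → at least one input occurs → occurs.
Ship steering unresponsive [OR]: Starboard system fails=not, Pump set lost=occurs → at least one input occurs → occurs.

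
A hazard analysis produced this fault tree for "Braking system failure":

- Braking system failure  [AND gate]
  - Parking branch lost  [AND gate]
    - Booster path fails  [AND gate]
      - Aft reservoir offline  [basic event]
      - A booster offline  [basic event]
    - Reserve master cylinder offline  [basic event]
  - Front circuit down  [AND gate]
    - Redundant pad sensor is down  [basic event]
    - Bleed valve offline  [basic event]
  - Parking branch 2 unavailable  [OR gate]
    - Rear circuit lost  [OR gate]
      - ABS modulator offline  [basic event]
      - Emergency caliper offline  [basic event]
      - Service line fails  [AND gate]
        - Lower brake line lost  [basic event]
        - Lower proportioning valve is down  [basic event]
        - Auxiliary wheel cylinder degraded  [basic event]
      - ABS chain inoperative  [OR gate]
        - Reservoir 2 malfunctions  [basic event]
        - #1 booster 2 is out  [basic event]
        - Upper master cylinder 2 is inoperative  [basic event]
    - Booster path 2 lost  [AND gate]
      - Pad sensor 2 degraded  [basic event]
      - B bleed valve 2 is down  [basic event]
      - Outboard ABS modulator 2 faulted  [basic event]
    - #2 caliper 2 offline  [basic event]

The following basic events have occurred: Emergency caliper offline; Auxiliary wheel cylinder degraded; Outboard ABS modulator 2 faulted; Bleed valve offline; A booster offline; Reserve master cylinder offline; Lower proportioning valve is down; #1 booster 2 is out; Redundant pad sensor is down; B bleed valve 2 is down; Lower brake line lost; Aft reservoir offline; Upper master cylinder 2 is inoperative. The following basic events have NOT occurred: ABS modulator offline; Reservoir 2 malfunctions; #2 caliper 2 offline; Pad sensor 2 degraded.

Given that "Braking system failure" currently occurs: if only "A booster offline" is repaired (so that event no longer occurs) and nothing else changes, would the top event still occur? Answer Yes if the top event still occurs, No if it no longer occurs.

No

Counterfactual: set "A booster offline" to not occurred.
Booster path fails [AND]: Aft reservoir offline=occurs, A booster offline=not → not all inputs occur → does not occur.
Parking branch lost [AND]: Booster path fails=not, Reserve master cylinder offline=occurs → not all inputs occur → does not occur.
Front circuit down [AND]: Redundant pad sensor is down=occurs, Bleed valve offline=occurs → all inputs occur → occurs.
Service line fails [AND]: Lower brake line lost=occurs, Lower proportioning valve is down=occurs, Auxiliary wheel cylinder degraded=occurs → all inputs occur → occurs.
ABS chain inoperative [OR]: Reservoir 2 malfunctions=not, #1 booster 2 is out=occurs, Upper master cylinder 2 is inoperative=occurs → at least one input occurs → occurs.
Rear circuit lost [OR]: ABS modulator offline=not, Emergency caliper offline=occurs, Service line fails=occurs, ABS chain inoperative=occurs → at least one input occurs → occurs.
Booster path 2 lost [AND]: Pad sensor 2 degraded=not, B bleed valve 2 is down=occurs, Outboard ABS modulator 2 faulted=occurs → not all inputs occur → does not occur.
Parking branch 2 unavailable [OR]: Rear circuit lost=occurs, Booster path 2 lost=not, #2 caliper 2 offline=not → at least one input occurs → occurs.
Braking system failure [AND]: Parking branch lost=not, Front circuit down=occurs, Parking branch 2 unavailable=occurs → not all inputs occur → does not occur.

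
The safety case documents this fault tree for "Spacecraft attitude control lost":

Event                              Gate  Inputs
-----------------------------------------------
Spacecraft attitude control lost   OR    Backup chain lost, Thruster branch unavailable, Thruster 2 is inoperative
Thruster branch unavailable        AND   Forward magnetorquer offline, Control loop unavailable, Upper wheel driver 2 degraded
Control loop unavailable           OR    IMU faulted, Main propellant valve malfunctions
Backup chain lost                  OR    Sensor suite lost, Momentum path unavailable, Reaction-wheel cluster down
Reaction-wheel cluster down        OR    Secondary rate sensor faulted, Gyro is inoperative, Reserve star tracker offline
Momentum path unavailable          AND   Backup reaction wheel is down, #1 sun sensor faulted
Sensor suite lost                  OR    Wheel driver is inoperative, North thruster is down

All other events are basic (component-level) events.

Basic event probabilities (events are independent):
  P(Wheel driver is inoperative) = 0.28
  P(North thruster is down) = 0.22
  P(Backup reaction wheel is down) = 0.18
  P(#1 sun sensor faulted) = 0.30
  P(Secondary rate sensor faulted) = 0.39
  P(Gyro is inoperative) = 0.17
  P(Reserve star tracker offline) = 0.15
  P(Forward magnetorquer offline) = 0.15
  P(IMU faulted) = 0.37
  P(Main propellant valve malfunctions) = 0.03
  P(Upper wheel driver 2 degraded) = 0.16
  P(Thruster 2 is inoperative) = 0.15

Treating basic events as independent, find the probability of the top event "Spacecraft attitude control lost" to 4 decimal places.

0.8075

P(Sensor suite lost) [OR] = 1 − (1−0.28) × (1−0.22) = 0.438400
P(Momentum path unavailable) [AND] = 0.18 × 0.30 = 0.054000
P(Reaction-wheel cluster down) [OR] = 1 − (1−0.39) × (1−0.17) × (1−0.15) = 0.569645
P(Backup chain lost) [OR] = 1 − (1−0.438400) × (1−0.054000) × (1−0.569645) = 0.771364
P(Control loop unavailable) [OR] = 1 − (1−0.37) × (1−0.03) = 0.388900
P(Thruster branch unavailable) [AND] = 0.15 × 0.388900 × 0.16 = 0.009334
P(Spacecraft attitude control lost) [OR] = 1 − (1−0.771364) × (1−0.009334) × (1−0.15) = 0.807473
Rounded to 4 decimal places: P(Spacecraft attitude control lost) ≈ 0.8075.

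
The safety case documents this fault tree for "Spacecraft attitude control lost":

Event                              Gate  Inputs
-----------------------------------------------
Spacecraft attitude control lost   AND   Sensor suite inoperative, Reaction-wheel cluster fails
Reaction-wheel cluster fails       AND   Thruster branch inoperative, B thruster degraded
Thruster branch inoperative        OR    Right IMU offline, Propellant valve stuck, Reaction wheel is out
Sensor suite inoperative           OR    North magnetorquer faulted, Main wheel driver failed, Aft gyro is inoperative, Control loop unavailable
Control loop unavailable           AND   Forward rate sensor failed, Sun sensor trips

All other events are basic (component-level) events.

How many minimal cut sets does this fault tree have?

Control loop unavailable [AND]: one cut set from each child combined → 1 × 1 = 1 cut set(s).
Sensor suite inoperative [OR]: union of children's cut sets → 4 cut set(s).
Thruster branch inoperative [OR]: union of children's cut sets → 3 cut set(s).
Reaction-wheel cluster fails [AND]: one cut set from each child combined → 3 × 1 = 3 cut set(s).
Spacecraft attitude control lost [AND]: one cut set from each child combined → 4 × 3 = 12 cut set(s).

12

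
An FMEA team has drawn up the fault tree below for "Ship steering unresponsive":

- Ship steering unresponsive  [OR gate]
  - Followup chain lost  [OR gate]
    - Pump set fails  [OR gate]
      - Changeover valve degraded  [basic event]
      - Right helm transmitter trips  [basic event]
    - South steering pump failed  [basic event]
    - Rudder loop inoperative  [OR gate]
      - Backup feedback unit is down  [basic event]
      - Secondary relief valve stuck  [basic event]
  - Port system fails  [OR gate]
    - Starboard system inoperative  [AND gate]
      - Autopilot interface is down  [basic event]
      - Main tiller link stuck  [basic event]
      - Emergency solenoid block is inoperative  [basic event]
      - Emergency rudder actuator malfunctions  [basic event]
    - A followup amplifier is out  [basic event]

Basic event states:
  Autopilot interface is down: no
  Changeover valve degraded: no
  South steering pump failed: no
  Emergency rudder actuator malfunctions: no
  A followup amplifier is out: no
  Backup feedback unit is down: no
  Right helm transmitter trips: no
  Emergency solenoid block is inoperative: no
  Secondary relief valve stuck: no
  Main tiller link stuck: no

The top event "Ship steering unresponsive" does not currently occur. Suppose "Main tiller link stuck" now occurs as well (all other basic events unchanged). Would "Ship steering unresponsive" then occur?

Counterfactual: set "Main tiller link stuck" to occurred.
Pump set fails [OR]: Changeover valve degraded=not, Right helm transmitter trips=not → no input occurs → does not occur.
Rudder loop inoperative [OR]: Backup feedback unit is down=not, Secondary relief valve stuck=not → no input occurs → does not occur.
Followup chain lost [OR]: Pump set fails=not, South steering pump failed=not, Rudder loop inoperative=not → no input occurs → does not occur.
Starboard system inoperative [AND]: Autopilot interface is down=not, Main tiller link stuck=occurs, Emergency solenoid block is inoperative=not, Emergency rudder actuator malfunctions=not → not all inputs occur → does not occur.
Port system fails [OR]: Starboard system inoperative=not, A followup amplifier is out=not → no input occurs → does not occur.
Ship steering unresponsive [OR]: Followup chain lost=not, Port system fails=not → no input occurs → does not occur.

No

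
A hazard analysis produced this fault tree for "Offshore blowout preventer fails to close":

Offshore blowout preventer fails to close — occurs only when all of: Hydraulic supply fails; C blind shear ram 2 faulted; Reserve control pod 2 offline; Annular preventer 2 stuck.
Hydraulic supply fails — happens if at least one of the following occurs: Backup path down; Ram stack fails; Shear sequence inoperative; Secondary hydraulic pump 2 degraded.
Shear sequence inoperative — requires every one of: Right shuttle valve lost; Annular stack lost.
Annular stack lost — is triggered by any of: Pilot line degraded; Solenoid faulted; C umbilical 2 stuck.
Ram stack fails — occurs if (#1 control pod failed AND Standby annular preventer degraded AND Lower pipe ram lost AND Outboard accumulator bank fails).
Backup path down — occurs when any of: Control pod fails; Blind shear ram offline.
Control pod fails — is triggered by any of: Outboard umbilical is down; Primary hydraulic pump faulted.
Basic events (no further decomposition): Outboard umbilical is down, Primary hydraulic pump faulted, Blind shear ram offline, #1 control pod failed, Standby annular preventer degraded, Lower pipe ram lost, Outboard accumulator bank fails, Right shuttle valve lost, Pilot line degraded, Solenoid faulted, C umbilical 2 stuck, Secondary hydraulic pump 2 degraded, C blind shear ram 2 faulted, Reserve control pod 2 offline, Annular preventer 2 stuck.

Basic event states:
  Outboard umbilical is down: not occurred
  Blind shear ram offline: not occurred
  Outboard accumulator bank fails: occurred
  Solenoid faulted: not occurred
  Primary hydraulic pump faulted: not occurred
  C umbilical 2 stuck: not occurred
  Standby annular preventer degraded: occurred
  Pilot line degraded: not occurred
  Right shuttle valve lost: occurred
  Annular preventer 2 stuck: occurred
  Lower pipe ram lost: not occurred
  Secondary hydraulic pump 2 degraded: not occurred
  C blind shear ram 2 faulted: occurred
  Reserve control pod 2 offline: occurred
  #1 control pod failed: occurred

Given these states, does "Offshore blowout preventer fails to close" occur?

No

Control pod fails [OR]: Outboard umbilical is down=not, Primary hydraulic pump faulted=not → no input occurs → does not occur.
Backup path down [OR]: Control pod fails=not, Blind shear ram offline=not → no input occurs → does not occur.
Ram stack fails [AND]: #1 control pod failed=occurs, Standby annular preventer degraded=occurs, Lower pipe ram lost=not, Outboard accumulator bank fails=occurs → not all inputs occur → does not occur.
Annular stack lost [OR]: Pilot line degraded=not, Solenoid faulted=not, C umbilical 2 stuck=not → no input occurs → does not occur.
Shear sequence inoperative [AND]: Right shuttle valve lost=occurs, Annular stack lost=not → not all inputs occur → does not occur.
Hydraulic supply fails [OR]: Backup path down=not, Ram stack fails=not, Shear sequence inoperative=not, Secondary hydraulic pump 2 degraded=not → no input occurs → does not occur.
Offshore blowout preventer fails to close [AND]: Hydraulic supply fails=not, C blind shear ram 2 faulted=occurs, Reserve control pod 2 offline=occurs, Annular preventer 2 stuck=occurs → not all inputs occur → does not occur.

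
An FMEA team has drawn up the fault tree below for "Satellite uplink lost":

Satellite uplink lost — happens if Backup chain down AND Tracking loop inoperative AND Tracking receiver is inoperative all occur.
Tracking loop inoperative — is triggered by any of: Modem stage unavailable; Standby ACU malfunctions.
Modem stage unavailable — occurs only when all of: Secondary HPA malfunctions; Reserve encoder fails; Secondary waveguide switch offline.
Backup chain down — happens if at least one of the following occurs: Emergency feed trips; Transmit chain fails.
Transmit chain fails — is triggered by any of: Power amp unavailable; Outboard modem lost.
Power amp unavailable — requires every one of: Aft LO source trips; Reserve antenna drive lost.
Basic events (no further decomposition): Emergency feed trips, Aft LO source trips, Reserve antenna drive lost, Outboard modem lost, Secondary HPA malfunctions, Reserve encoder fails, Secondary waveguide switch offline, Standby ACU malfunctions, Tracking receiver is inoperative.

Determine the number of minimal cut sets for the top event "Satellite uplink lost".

Power amp unavailable [AND]: one cut set from each child combined → 1 × 1 = 1 cut set(s).
Transmit chain fails [OR]: union of children's cut sets → 2 cut set(s).
Backup chain down [OR]: union of children's cut sets → 3 cut set(s).
Modem stage unavailable [AND]: one cut set from each child combined → 1 × 1 × 1 = 1 cut set(s).
Tracking loop inoperative [OR]: union of children's cut sets → 2 cut set(s).
Satellite uplink lost [AND]: one cut set from each child combined → 3 × 2 × 1 = 6 cut set(s).
Minimal cut sets: {Emergency feed trips, Reserve encoder fails, Secondary HPA malfunctions, Secondary waveguide switch offline, Tracking receiver is inoperative}; {Emergency feed trips, Standby ACU malfunctions, Tracking receiver is inoperative}; {Aft LO source trips, Reserve antenna drive lost, Reserve encoder fails, Secondary HPA malfunctions, Secondary waveguide switch offline, Tracking receiver is inoperative}; {Aft LO source trips, Reserve antenna drive lost, Standby ACU malfunctions, Tracking receiver is inoperative}; {Outboard modem lost, Reserve encoder fails, Secondary HPA malfunctions, Secondary waveguide switch offline, Tracking receiver is inoperative}; {Outboard modem lost, Standby ACU malfunctions, Tracking receiver is inoperative}.

6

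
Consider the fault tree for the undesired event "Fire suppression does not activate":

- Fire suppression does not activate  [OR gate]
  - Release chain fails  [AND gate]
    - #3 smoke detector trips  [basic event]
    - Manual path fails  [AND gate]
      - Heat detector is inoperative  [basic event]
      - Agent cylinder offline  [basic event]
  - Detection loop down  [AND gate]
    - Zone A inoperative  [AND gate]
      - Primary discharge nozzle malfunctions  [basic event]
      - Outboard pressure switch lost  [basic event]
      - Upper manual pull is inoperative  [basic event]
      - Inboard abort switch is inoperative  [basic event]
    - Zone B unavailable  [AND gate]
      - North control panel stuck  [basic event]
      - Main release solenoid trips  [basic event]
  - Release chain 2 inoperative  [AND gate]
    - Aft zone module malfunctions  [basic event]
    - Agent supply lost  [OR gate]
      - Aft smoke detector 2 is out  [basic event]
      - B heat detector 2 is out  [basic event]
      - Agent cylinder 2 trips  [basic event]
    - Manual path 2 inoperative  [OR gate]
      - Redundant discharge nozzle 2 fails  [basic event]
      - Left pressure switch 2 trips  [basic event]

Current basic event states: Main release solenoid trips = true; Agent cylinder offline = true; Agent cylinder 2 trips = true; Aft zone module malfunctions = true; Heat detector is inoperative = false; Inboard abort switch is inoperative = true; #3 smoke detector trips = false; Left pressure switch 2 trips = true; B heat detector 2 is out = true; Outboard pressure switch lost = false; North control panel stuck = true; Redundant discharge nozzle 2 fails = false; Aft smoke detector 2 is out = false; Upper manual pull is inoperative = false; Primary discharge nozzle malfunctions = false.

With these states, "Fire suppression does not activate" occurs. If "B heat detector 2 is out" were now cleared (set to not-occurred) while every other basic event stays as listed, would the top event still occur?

Yes

Counterfactual: set "B heat detector 2 is out" to not occurred.
Manual path fails [AND]: Heat detector is inoperative=not, Agent cylinder offline=occurs → not all inputs occur → does not occur.
Release chain fails [AND]: #3 smoke detector trips=not, Manual path fails=not → not all inputs occur → does not occur.
Zone A inoperative [AND]: Primary discharge nozzle malfunctions=not, Outboard pressure switch lost=not, Upper manual pull is inoperative=not, Inboard abort switch is inoperative=occurs → not all inputs occur → does not occur.
Zone B unavailable [AND]: North control panel stuck=occurs, Main release solenoid trips=occurs → all inputs occur → occurs.
Detection loop down [AND]: Zone A inoperative=not, Zone B unavailable=occurs → not all inputs occur → does not occur.
Agent supply lost [OR]: Aft smoke detector 2 is out=not, B heat detector 2 is out=not, Agent cylinder 2 trips=occurs → at least one input occurs → occurs.
Manual path 2 inoperative [OR]: Redundant discharge nozzle 2 fails=not, Left pressure switch 2 trips=occurs → at least one input occurs → occurs.
Release chain 2 inoperative [AND]: Aft zone module malfunctions=occurs, Agent supply lost=occurs, Manual path 2 inoperative=occurs → all inputs occur → occurs.
Fire suppression does not activate [OR]: Release chain fails=not, Detection loop down=not, Release chain 2 inoperative=occurs → at least one input occurs → occurs.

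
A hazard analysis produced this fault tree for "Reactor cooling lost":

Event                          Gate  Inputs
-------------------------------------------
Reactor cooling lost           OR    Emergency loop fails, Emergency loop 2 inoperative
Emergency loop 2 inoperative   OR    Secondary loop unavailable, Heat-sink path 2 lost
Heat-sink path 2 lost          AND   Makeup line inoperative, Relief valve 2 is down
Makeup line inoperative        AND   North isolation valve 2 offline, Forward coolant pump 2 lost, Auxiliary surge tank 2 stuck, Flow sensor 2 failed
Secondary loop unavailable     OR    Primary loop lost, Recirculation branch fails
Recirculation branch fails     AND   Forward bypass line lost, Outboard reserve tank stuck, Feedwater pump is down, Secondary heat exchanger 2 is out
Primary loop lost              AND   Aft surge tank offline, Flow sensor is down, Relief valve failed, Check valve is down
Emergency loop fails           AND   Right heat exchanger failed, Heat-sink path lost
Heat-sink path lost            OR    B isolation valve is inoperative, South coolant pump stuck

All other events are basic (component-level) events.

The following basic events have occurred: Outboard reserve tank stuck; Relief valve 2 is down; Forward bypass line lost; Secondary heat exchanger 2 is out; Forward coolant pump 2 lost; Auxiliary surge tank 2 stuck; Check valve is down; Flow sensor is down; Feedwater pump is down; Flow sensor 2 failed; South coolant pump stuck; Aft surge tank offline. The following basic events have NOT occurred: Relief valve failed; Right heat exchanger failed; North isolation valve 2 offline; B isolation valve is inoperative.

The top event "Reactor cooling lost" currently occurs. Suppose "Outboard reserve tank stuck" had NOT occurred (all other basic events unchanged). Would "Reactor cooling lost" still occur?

No

Counterfactual: set "Outboard reserve tank stuck" to not occurred.
Heat-sink path lost [OR]: B isolation valve is inoperative=not, South coolant pump stuck=occurs → at least one input occurs → occurs.
Emergency loop fails [AND]: Right heat exchanger failed=not, Heat-sink path lost=occurs → not all inputs occur → does not occur.
Primary loop lost [AND]: Aft surge tank offline=occurs, Flow sensor is down=occurs, Relief valve failed=not, Check valve is down=occurs → not all inputs occur → does not occur.
Recirculation branch fails [AND]: Forward bypass line lost=occurs, Outboard reserve tank stuck=not, Feedwater pump is down=occurs, Secondary heat exchanger 2 is out=occurs → not all inputs occur → does not occur.
Secondary loop unavailable [OR]: Primary loop lost=not, Recirculation branch fails=not → no input occurs → does not occur.
Makeup line inoperative [AND]: North isolation valve 2 offline=not, Forward coolant pump 2 lost=occurs, Auxiliary surge tank 2 stuck=occurs, Flow sensor 2 failed=occurs → not all inputs occur → does not occur.
Heat-sink path 2 lost [AND]: Makeup line inoperative=not, Relief valve 2 is down=occurs → not all inputs occur → does not occur.
Emergency loop 2 inoperative [OR]: Secondary loop unavailable=not, Heat-sink path 2 lost=not → no input occurs → does not occur.
Reactor cooling lost [OR]: Emergency loop fails=not, Emergency loop 2 inoperative=not → no input occurs → does not occur.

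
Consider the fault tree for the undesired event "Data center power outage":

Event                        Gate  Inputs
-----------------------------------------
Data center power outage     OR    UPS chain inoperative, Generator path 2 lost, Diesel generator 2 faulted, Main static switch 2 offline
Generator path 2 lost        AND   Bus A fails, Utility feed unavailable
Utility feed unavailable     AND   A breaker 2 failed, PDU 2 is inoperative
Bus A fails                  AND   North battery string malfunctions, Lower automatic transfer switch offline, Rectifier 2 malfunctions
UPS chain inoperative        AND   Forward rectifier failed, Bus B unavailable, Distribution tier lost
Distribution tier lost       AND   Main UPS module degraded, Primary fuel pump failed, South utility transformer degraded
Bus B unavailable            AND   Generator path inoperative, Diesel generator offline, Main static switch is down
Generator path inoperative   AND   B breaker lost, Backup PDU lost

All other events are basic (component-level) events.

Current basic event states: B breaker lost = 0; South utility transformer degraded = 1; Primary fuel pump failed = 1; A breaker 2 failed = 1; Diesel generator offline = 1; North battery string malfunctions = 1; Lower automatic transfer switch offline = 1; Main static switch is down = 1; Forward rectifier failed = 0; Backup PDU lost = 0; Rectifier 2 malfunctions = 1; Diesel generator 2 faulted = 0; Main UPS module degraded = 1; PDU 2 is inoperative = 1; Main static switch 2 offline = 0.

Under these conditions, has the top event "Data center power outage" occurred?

Generator path inoperative [AND]: B breaker lost=not, Backup PDU lost=not → not all inputs occur → does not occur.
Bus B unavailable [AND]: Generator path inoperative=not, Diesel generator offline=occurs, Main static switch is down=occurs → not all inputs occur → does not occur.
Distribution tier lost [AND]: Main UPS module degraded=occurs, Primary fuel pump failed=occurs, South utility transformer degraded=occurs → all inputs occur → occurs.
UPS chain inoperative [AND]: Forward rectifier failed=not, Bus B unavailable=not, Distribution tier lost=occurs → not all inputs occur → does not occur.
Bus A fails [AND]: North battery string malfunctions=occurs, Lower automatic transfer switch offline=occurs, Rectifier 2 malfunctions=occurs → all inputs occur → occurs.
Utility feed unavailable [AND]: A breaker 2 failed=occurs, PDU 2 is inoperative=occurs → all inputs occur → occurs.
Generator path 2 lost [AND]: Bus A fails=occurs, Utility feed unavailable=occurs → all inputs occur → occurs.
Data center power outage [OR]: UPS chain inoperative=not, Generator path 2 lost=occurs, Diesel generator 2 faulted=not, Main static switch 2 offline=not → at least one input occurs → occurs.

Yes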